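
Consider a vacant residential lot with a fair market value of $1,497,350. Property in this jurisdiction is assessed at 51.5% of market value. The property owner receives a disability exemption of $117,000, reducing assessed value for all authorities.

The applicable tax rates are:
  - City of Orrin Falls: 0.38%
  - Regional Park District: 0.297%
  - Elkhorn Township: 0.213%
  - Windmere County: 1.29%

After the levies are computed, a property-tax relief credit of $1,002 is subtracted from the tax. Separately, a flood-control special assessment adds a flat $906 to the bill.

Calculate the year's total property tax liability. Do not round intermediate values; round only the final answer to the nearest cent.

Assessed value = $1,497,350 × 0.515 = $771,135.25
Taxable value = $771,135.25 − $117,000 = $654,135.25
City of Orrin Falls: $654,135.25 × 0.0038 = $2,485.71395
Regional Park District: $654,135.25 × 0.00297 = $1,942.7816925
Elkhorn Township: $654,135.25 × 0.00213 = $1,393.3080825
Windmere County: $654,135.25 × 0.0129 = $8,438.344725
Levies subtotal = $14,260.14845
After credit = $14,260.14845 − $1,002 = $13,258.14845
Total = $13,258.14845 + $906 = $14,164.14845

$14,164.15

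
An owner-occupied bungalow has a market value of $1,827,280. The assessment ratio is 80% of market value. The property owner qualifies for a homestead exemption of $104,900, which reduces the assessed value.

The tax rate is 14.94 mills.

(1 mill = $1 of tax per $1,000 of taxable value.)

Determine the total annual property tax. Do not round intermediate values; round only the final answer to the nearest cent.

Assessed value = $1,827,280 × 0.8 = $1,461,824
Taxable value = $1,461,824 − $104,900 = $1,356,924
Tax = $1,356,924 × 0.01494 = $20,272.44456

$20,272.44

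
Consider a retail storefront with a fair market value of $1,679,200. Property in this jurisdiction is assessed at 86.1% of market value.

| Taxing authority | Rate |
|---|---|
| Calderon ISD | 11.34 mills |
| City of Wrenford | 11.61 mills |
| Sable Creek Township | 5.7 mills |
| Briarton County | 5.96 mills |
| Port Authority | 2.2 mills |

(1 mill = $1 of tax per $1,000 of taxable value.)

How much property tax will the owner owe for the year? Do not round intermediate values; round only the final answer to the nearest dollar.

Assessed value = $1,679,200 × 0.861 = $1,445,791.2
Calderon ISD: $1,445,791.2 × 0.01134 = $16,395.272208
City of Wrenford: $1,445,791.2 × 0.01161 = $16,785.635832
Sable Creek Township: $1,445,791.2 × 0.0057 = $8,241.00984
Briarton County: $1,445,791.2 × 0.00596 = $8,616.915552
Port Authority: $1,445,791.2 × 0.0022 = $3,180.74064
Total = $16,395.272208 + $16,785.635832 + $8,241.00984 + $8,616.915552 + $3,180.74064 = $53,219.574072

$53,220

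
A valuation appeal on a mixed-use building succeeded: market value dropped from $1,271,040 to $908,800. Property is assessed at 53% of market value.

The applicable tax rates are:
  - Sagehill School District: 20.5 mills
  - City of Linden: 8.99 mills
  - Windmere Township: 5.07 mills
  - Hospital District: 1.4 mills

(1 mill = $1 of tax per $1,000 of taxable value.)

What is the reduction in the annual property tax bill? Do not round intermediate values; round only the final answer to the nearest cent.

$6,903.86

Old assessed value = $1,271,040 × 0.53 = $673,651.2
New assessed value = $908,800 × 0.53 = $481,664
Combined rate = 0.0205 + 0.00899 + 0.00507 + 0.0014 = 0.03596
Old tax = $673,651.2 × 0.03596 = $24,224.497152
New tax = $481,664 × 0.03596 = $17,320.63744
Reduction = $24,224.497152 − $17,320.63744 = $6,903.859712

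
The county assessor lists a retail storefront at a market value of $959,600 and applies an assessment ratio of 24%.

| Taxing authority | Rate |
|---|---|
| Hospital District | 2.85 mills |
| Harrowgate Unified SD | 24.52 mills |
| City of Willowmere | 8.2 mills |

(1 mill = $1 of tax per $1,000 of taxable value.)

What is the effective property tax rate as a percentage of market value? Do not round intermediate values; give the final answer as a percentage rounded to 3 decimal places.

Assessed value = $959,600 × 0.24 = $230,304
Hospital District: $230,304 × 0.00285 = $656.3664
Harrowgate Unified SD: $230,304 × 0.02452 = $5,647.05408
City of Willowmere: $230,304 × 0.0082 = $1,888.4928
Total tax = $8,191.91328
Effective rate = $8,191.91328 ÷ $959,600 = 0.854% of market value

0.854%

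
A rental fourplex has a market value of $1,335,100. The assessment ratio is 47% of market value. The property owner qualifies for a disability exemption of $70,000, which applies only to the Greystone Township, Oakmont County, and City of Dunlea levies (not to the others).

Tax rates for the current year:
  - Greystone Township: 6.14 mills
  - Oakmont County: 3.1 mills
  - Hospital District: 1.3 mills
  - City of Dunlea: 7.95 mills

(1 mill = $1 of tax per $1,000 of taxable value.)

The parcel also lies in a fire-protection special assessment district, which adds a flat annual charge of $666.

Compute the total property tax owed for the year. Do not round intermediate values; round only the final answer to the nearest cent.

$11,065.12

Assessed value = $1,335,100 × 0.47 = $627,497
Greystone Township: ($627,497 − $70,000) × 0.00614 = $557,497 × 0.00614 = $3,423.03158
Oakmont County: ($627,497 − $70,000) × 0.0031 = $557,497 × 0.0031 = $1,728.2407
Hospital District: $627,497 × 0.0013 = $815.7461
City of Dunlea: ($627,497 − $70,000) × 0.00795 = $557,497 × 0.00795 = $4,432.10115
Levies subtotal = $10,399.11953
Total = $10,399.11953 + $666 = $11,065.11953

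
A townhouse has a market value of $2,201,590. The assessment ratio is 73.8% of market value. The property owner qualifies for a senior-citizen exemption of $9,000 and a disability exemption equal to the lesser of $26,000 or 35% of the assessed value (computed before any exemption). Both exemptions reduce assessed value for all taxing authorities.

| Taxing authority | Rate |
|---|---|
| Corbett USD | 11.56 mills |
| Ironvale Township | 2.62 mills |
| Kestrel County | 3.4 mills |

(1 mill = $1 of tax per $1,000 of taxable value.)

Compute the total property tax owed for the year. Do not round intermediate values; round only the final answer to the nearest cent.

Assessed value = $2,201,590 × 0.738 = $1,624,773.42
Disability exemption = min($26,000, 35% × $1,624,773.42) = min($26,000, $568,670.697) = $26,000 (dollar cap binds)
Taxable value = $1,624,773.42 − $9,000 − $26,000 = $1,589,773.42
Corbett USD: $1,589,773.42 × 0.01156 = $18,377.7807352
Ironvale Township: $1,589,773.42 × 0.00262 = $4,165.2063604
Kestrel County: $1,589,773.42 × 0.0034 = $5,405.229628
Total = $27,948.2167236

$27,948.22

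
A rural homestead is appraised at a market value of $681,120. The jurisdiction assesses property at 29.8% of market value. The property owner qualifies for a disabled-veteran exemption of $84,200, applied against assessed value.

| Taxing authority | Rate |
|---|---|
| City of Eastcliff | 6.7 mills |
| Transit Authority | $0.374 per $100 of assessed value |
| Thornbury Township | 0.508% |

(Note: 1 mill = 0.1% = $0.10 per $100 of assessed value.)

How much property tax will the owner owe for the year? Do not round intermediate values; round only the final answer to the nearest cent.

$1,843.37

Assessed value = $681,120 × 0.298 = $202,973.76
Taxable value = $202,973.76 − $84,200 = $118,773.76
City of Eastcliff: $118,773.76 × 0.0067 = $795.784192
Transit Authority: $118,773.76 × 0.00374 = $444.2138624
Thornbury Township: $118,773.76 × 0.00508 = $603.3707008
Total = $1,843.3687552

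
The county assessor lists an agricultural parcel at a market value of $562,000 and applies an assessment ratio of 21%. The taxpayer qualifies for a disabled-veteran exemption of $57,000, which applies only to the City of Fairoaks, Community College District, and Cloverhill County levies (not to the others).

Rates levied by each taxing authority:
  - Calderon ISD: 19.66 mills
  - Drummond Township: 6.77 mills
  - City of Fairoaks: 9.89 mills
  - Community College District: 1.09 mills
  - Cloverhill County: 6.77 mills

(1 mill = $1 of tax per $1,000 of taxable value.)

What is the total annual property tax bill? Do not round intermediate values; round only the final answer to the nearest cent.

$4,202.37

Assessed value = $562,000 × 0.21 = $118,020
Calderon ISD: $118,020 × 0.01966 = $2,320.2732
Drummond Township: $118,020 × 0.00677 = $798.9954
City of Fairoaks: ($118,020 − $57,000) × 0.00989 = $61,020 × 0.00989 = $603.4878
Community College District: ($118,020 − $57,000) × 0.00109 = $61,020 × 0.00109 = $66.5118
Cloverhill County: ($118,020 − $57,000) × 0.00677 = $61,020 × 0.00677 = $413.1054
Total = $4,202.3736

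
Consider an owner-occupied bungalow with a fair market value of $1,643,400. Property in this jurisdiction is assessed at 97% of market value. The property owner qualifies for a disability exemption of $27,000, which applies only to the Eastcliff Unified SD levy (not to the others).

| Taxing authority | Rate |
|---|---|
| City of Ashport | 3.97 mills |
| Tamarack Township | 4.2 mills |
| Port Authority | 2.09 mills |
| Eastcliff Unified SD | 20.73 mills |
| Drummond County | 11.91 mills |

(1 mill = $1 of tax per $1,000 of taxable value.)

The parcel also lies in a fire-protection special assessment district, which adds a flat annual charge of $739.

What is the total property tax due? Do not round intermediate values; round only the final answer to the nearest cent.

Assessed value = $1,643,400 × 0.97 = $1,594,098
City of Ashport: $1,594,098 × 0.00397 = $6,328.56906
Tamarack Township: $1,594,098 × 0.0042 = $6,695.2116
Port Authority: $1,594,098 × 0.00209 = $3,331.66482
Eastcliff Unified SD: ($1,594,098 − $27,000) × 0.02073 = $1,567,098 × 0.02073 = $32,485.94154
Drummond County: $1,594,098 × 0.01191 = $18,985.70718
Levies subtotal = $67,827.0942
Total = $67,827.0942 + $739 = $68,566.0942

$68,566.09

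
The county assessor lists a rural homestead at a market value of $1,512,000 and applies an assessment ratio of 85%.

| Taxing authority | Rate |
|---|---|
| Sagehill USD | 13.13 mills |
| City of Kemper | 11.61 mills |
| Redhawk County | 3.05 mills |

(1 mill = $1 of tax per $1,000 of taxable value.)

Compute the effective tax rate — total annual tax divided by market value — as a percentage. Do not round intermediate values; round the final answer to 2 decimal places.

Assessed value = $1,512,000 × 0.85 = $1,285,200
Sagehill USD: $1,285,200 × 0.01313 = $16,874.676
City of Kemper: $1,285,200 × 0.01161 = $14,921.172
Redhawk County: $1,285,200 × 0.00305 = $3,919.86
Total tax = $35,715.708
Effective rate = $35,715.708 ÷ $1,512,000 = 2.36% of market value

2.36%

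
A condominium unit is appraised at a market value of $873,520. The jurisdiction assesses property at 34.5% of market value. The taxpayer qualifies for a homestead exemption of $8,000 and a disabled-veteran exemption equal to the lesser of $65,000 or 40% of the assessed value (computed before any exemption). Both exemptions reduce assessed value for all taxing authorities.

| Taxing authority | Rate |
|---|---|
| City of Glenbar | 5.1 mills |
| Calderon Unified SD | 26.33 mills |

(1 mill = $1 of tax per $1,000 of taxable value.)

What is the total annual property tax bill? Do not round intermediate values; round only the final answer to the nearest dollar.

$7,177

Assessed value = $873,520 × 0.345 = $301,364.4
Disabled-veteran exemption = min($65,000, 40% × $301,364.4) = min($65,000, $120,545.76) = $65,000 (dollar cap binds)
Taxable value = $301,364.4 − $8,000 − $65,000 = $228,364.4
City of Glenbar: $228,364.4 × 0.0051 = $1,164.65844
Calderon Unified SD: $228,364.4 × 0.02633 = $6,012.834652
Total = $7,177.493092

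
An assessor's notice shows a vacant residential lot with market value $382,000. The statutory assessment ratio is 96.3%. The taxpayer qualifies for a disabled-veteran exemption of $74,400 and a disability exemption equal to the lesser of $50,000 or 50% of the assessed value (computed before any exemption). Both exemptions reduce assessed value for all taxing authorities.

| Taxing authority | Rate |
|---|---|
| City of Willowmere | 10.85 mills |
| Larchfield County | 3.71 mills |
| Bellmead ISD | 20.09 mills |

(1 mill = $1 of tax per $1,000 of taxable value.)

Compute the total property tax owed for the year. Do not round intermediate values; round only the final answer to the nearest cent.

$8,436.10

Assessed value = $382,000 × 0.963 = $367,866
Disability exemption = min($50,000, 50% × $367,866) = min($50,000, $183,933) = $50,000 (dollar cap binds)
Taxable value = $367,866 − $74,400 − $50,000 = $243,466
City of Willowmere: $243,466 × 0.01085 = $2,641.6061
Larchfield County: $243,466 × 0.00371 = $903.25886
Bellmead ISD: $243,466 × 0.02009 = $4,891.23194
Total = $8,436.0969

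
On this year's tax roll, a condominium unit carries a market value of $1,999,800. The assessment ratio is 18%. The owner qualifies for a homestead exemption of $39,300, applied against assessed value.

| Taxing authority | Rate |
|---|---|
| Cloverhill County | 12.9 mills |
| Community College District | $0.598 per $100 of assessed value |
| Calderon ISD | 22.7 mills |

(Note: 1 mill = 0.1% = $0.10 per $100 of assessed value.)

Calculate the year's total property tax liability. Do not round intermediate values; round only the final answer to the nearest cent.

Assessed value = $1,999,800 × 0.18 = $359,964
Taxable value = $359,964 − $39,300 = $320,664
Cloverhill County: $320,664 × 0.0129 = $4,136.5656
Community College District: $320,664 × 0.00598 = $1,917.57072
Calderon ISD: $320,664 × 0.0227 = $7,279.0728
Total = $13,333.20912

$13,333.21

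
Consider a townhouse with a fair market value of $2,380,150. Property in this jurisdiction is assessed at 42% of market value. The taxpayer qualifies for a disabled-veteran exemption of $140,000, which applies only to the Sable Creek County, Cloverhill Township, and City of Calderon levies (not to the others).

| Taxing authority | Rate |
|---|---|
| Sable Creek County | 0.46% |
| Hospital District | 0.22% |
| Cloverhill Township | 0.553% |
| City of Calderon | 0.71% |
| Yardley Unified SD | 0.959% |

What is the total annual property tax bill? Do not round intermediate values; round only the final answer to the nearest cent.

$26,598.02

Assessed value = $2,380,150 × 0.42 = $999,663
Sable Creek County: ($999,663 − $140,000) × 0.0046 = $859,663 × 0.0046 = $3,954.4498
Hospital District: $999,663 × 0.0022 = $2,199.2586
Cloverhill Township: ($999,663 − $140,000) × 0.00553 = $859,663 × 0.00553 = $4,753.93639
City of Calderon: ($999,663 − $140,000) × 0.0071 = $859,663 × 0.0071 = $6,103.6073
Yardley Unified SD: $999,663 × 0.00959 = $9,586.76817
Total = $26,598.02026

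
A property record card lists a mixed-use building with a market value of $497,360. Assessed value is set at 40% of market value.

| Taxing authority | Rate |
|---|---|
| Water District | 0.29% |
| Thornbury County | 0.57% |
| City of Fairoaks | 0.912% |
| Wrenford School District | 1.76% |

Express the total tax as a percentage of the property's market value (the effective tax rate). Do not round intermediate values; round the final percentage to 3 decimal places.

Assessed value = $497,360 × 0.4 = $198,944
Water District: $198,944 × 0.0029 = $576.9376
Thornbury County: $198,944 × 0.0057 = $1,133.9808
City of Fairoaks: $198,944 × 0.00912 = $1,814.36928
Wrenford School District: $198,944 × 0.0176 = $3,501.4144
Total tax = $7,026.70208
Effective rate = $7,026.70208 ÷ $497,360 = 1.413% of market value

1.413%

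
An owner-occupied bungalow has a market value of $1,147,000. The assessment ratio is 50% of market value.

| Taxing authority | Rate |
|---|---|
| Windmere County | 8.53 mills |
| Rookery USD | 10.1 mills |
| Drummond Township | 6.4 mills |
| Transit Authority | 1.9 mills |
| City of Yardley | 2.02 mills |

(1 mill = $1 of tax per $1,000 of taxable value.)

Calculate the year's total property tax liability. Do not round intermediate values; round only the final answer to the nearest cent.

Assessed value = $1,147,000 × 0.5 = $573,500
Windmere County: $573,500 × 0.00853 = $4,891.955
Rookery USD: $573,500 × 0.0101 = $5,792.35
Drummond Township: $573,500 × 0.0064 = $3,670.4
Transit Authority: $573,500 × 0.0019 = $1,089.65
City of Yardley: $573,500 × 0.00202 = $1,158.47
Total = $4,891.955 + $5,792.35 + $3,670.4 + $1,089.65 + $1,158.47 = $16,602.825

$16,602.83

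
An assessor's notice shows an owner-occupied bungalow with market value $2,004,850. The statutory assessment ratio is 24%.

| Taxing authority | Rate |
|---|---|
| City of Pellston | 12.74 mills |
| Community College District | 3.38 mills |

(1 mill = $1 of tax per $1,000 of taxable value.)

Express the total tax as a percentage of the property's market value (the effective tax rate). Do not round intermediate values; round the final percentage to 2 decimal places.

0.39%

Assessed value = $2,004,850 × 0.24 = $481,164
City of Pellston: $481,164 × 0.01274 = $6,130.02936
Community College District: $481,164 × 0.00338 = $1,626.33432
Total tax = $7,756.36368
Effective rate = $7,756.36368 ÷ $2,004,850 = 0.39% of market value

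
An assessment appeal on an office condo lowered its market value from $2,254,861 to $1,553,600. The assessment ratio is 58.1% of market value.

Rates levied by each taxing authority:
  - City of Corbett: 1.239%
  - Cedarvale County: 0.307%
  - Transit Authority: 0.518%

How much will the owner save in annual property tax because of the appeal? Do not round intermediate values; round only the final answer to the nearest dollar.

$8,409

Old assessed value = $2,254,861 × 0.581 = $1,310,074.241
New assessed value = $1,553,600 × 0.581 = $902,641.6
Combined rate = 0.01239 + 0.00307 + 0.00518 = 0.02064
Old tax = $1,310,074.241 × 0.02064 = $27,039.93233424
New tax = $902,641.6 × 0.02064 = $18,630.522624
Reduction = $27,039.93233424 − $18,630.522624 = $8,409.40971024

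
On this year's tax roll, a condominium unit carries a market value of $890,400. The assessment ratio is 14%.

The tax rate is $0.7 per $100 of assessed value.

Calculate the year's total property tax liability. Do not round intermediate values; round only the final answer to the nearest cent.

$872.59

Assessed value = $890,400 × 0.14 = $124,656
Tax = $124,656 × 0.007 = $872.592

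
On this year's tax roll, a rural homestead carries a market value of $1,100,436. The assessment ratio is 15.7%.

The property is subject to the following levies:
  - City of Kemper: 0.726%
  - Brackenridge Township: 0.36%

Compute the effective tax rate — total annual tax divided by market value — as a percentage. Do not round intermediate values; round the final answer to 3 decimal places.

Assessed value = $1,100,436 × 0.157 = $172,768.452
City of Kemper: $172,768.452 × 0.00726 = $1,254.29896152
Brackenridge Township: $172,768.452 × 0.0036 = $621.9664272
Total tax = $1,876.26538872
Effective rate = $1,876.26538872 ÷ $1,100,436 = 0.171% of market value

0.171%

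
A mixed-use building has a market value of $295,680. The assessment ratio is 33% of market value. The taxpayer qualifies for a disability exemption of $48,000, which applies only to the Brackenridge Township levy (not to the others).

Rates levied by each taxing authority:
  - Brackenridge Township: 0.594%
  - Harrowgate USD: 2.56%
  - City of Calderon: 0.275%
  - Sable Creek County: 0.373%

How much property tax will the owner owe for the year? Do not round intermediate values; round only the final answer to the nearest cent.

$3,424.66

Assessed value = $295,680 × 0.33 = $97,574.4
Brackenridge Township: ($97,574.4 − $48,000) × 0.00594 = $49,574.4 × 0.00594 = $294.471936
Harrowgate USD: $97,574.4 × 0.0256 = $2,497.90464
City of Calderon: $97,574.4 × 0.00275 = $268.3296
Sable Creek County: $97,574.4 × 0.00373 = $363.952512
Total = $3,424.658688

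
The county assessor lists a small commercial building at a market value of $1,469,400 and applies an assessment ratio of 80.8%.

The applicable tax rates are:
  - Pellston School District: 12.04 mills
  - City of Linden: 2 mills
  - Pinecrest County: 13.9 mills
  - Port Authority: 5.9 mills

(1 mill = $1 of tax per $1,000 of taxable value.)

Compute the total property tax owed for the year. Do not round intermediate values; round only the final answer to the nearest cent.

$40,177.39

Assessed value = $1,469,400 × 0.808 = $1,187,275.2
Pellston School District: $1,187,275.2 × 0.01204 = $14,294.793408
City of Linden: $1,187,275.2 × 0.002 = $2,374.5504
Pinecrest County: $1,187,275.2 × 0.0139 = $16,503.12528
Port Authority: $1,187,275.2 × 0.0059 = $7,004.92368
Total = $14,294.793408 + $2,374.5504 + $16,503.12528 + $7,004.92368 = $40,177.392768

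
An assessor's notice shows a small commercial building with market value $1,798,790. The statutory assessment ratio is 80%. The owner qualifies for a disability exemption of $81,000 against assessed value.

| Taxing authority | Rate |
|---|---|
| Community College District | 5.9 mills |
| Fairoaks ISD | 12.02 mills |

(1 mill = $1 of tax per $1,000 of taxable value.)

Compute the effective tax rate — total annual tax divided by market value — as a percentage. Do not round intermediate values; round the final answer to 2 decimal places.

Assessed value = $1,798,790 × 0.8 = $1,439,032
Taxable value = $1,439,032 − $81,000 = $1,358,032
Community College District: $1,358,032 × 0.0059 = $8,012.3888
Fairoaks ISD: $1,358,032 × 0.01202 = $16,323.54464
Total tax = $24,335.93344
Effective rate = $24,335.93344 ÷ $1,798,790 = 1.35% of market value

1.35%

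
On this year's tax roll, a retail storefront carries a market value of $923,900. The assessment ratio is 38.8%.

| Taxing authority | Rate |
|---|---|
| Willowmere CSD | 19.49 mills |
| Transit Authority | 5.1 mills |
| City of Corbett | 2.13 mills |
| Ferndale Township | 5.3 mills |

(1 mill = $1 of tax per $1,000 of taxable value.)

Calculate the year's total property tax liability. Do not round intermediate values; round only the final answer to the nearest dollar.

Assessed value = $923,900 × 0.388 = $358,473.2
Willowmere CSD: $358,473.2 × 0.01949 = $6,986.642668
Transit Authority: $358,473.2 × 0.0051 = $1,828.21332
City of Corbett: $358,473.2 × 0.00213 = $763.547916
Ferndale Township: $358,473.2 × 0.0053 = $1,899.90796
Total = $6,986.642668 + $1,828.21332 + $763.547916 + $1,899.90796 = $11,478.311864

$11,478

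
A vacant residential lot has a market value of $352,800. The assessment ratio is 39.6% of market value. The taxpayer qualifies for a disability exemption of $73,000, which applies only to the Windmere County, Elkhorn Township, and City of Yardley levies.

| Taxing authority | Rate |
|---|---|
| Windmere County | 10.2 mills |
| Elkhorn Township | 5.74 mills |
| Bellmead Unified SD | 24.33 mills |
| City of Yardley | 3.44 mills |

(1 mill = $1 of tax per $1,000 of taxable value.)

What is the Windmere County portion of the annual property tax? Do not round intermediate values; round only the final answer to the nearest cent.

Assessed value = $352,800 × 0.396 = $139,708.8
Windmere County taxable value = $139,708.8 − $73,000 = $66,708.8
Windmere County levy = $66,708.8 × 0.0102 = $680.42976

$680.43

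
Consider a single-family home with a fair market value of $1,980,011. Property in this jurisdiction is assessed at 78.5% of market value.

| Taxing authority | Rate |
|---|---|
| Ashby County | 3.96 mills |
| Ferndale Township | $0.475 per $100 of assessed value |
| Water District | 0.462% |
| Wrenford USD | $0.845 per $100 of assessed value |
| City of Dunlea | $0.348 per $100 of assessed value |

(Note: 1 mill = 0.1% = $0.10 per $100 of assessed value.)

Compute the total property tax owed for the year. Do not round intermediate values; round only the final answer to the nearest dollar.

Assessed value = $1,980,011 × 0.785 = $1,554,308.635
Ashby County: $1,554,308.635 × 0.00396 = $6,155.0621946
Ferndale Township: $1,554,308.635 × 0.00475 = $7,382.96601625
Water District: $1,554,308.635 × 0.00462 = $7,180.9058937
Wrenford USD: $1,554,308.635 × 0.00845 = $13,133.90796575
City of Dunlea: $1,554,308.635 × 0.00348 = $5,408.9940498
Total = $39,261.8361201

$39,262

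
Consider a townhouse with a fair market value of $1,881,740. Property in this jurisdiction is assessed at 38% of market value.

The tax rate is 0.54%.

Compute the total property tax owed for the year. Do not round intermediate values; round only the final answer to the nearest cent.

$3,861.33

Assessed value = $1,881,740 × 0.38 = $715,061.2
Tax = $715,061.2 × 0.0054 = $3,861.33048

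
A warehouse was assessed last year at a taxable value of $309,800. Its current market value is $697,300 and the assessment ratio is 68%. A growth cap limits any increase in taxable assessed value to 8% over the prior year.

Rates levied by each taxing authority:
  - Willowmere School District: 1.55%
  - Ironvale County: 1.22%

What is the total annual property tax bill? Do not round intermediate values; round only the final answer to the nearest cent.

Uncapped assessed value = $697,300 × 0.68 = $474,164
Cap limit = $309,800 × 1.08 = $334,584
Taxable assessed value = min($474,164, $334,584) = $334,584 (cap binds)
Willowmere School District: $334,584 × 0.0155 = $5,186.052
Ironvale County: $334,584 × 0.0122 = $4,081.9248
Total = $9,267.9768

$9,267.98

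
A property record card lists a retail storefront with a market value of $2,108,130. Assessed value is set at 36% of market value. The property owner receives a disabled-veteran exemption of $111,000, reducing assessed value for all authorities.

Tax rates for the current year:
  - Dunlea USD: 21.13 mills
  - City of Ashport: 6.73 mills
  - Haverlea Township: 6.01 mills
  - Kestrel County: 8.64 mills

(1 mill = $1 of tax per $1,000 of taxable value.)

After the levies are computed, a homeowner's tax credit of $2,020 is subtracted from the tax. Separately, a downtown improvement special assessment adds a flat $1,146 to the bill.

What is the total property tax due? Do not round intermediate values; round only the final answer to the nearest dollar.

Assessed value = $2,108,130 × 0.36 = $758,926.8
Taxable value = $758,926.8 − $111,000 = $647,926.8
Dunlea USD: $647,926.8 × 0.02113 = $13,690.693284
City of Ashport: $647,926.8 × 0.00673 = $4,360.547364
Haverlea Township: $647,926.8 × 0.00601 = $3,894.040068
Kestrel County: $647,926.8 × 0.00864 = $5,598.087552
Levies subtotal = $27,543.368268
After credit = $27,543.368268 − $2,020 = $25,523.368268
Total = $25,523.368268 + $1,146 = $26,669.368268

$26,669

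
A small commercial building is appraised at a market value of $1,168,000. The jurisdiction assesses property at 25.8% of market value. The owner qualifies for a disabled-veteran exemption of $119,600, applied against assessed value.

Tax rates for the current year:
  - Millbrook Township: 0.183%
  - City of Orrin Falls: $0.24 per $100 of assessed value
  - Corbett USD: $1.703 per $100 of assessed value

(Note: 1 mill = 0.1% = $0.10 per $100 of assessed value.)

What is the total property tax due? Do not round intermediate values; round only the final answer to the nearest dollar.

$3,864

Assessed value = $1,168,000 × 0.258 = $301,344
Taxable value = $301,344 − $119,600 = $181,744
Millbrook Township: $181,744 × 0.00183 = $332.59152
City of Orrin Falls: $181,744 × 0.0024 = $436.1856
Corbett USD: $181,744 × 0.01703 = $3,095.10032
Total = $3,863.87744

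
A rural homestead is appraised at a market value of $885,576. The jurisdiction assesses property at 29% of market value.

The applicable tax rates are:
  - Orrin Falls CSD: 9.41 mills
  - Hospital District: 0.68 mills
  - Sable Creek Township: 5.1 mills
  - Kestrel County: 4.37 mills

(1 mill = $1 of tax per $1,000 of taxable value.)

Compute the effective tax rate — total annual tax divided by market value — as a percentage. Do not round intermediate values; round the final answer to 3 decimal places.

Assessed value = $885,576 × 0.29 = $256,817.04
Orrin Falls CSD: $256,817.04 × 0.00941 = $2,416.6483464
Hospital District: $256,817.04 × 0.00068 = $174.6355872
Sable Creek Township: $256,817.04 × 0.0051 = $1,309.766904
Kestrel County: $256,817.04 × 0.00437 = $1,122.2904648
Total tax = $5,023.3413024
Effective rate = $5,023.3413024 ÷ $885,576 = 0.567% of market value

0.567%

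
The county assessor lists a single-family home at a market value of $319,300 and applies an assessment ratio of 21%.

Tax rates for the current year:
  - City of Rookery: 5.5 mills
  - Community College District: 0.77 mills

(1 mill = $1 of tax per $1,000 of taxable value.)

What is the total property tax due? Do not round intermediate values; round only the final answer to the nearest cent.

Assessed value = $319,300 × 0.21 = $67,053
City of Rookery: $67,053 × 0.0055 = $368.7915
Community College District: $67,053 × 0.00077 = $51.63081
Total = $368.7915 + $51.63081 = $420.42231

$420.42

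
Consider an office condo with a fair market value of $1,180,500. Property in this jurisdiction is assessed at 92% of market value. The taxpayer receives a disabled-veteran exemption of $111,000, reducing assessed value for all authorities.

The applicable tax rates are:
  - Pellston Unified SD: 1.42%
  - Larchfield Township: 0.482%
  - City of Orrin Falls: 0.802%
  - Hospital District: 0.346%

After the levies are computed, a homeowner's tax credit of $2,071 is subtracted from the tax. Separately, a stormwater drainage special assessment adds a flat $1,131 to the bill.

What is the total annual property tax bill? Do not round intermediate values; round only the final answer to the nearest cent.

$28,799.33

Assessed value = $1,180,500 × 0.92 = $1,086,060
Taxable value = $1,086,060 − $111,000 = $975,060
Pellston Unified SD: $975,060 × 0.0142 = $13,845.852
Larchfield Township: $975,060 × 0.00482 = $4,699.7892
City of Orrin Falls: $975,060 × 0.00802 = $7,819.9812
Hospital District: $975,060 × 0.00346 = $3,373.7076
Levies subtotal = $29,739.33
After credit = $29,739.33 − $2,071 = $27,668.33
Total = $27,668.33 + $1,131 = $28,799.33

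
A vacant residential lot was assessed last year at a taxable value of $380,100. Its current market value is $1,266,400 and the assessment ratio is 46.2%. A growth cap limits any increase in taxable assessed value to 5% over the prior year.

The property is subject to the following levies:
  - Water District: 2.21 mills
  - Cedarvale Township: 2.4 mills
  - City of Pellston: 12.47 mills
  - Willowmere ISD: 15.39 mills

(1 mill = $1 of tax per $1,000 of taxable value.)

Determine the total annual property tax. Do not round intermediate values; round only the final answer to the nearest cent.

$12,958.94

Uncapped assessed value = $1,266,400 × 0.462 = $585,076.8
Cap limit = $380,100 × 1.05 = $399,105
Taxable assessed value = min($585,076.8, $399,105) = $399,105 (cap binds)
Water District: $399,105 × 0.00221 = $882.02205
Cedarvale Township: $399,105 × 0.0024 = $957.852
City of Pellston: $399,105 × 0.01247 = $4,976.83935
Willowmere ISD: $399,105 × 0.01539 = $6,142.22595
Total = $12,958.93935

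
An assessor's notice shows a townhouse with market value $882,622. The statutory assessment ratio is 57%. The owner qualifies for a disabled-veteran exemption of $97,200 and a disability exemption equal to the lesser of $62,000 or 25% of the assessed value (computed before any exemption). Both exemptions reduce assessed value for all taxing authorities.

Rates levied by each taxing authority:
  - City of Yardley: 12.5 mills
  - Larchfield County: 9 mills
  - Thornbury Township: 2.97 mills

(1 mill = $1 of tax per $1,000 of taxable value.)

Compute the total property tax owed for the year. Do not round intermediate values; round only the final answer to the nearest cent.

Assessed value = $882,622 × 0.57 = $503,094.54
Disability exemption = min($62,000, 25% × $503,094.54) = min($62,000, $125,773.635) = $62,000 (dollar cap binds)
Taxable value = $503,094.54 − $97,200 − $62,000 = $343,894.54
City of Yardley: $343,894.54 × 0.0125 = $4,298.68175
Larchfield County: $343,894.54 × 0.009 = $3,095.05086
Thornbury Township: $343,894.54 × 0.00297 = $1,021.3667838
Total = $8,415.0993938

$8,415.10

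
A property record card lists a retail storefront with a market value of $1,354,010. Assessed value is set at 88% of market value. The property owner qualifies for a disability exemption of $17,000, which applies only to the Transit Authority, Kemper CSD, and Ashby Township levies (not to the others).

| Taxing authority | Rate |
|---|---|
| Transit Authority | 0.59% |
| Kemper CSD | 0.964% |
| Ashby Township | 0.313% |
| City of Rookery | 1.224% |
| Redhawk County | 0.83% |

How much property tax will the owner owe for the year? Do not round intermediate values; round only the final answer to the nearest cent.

$46,402.45

Assessed value = $1,354,010 × 0.88 = $1,191,528.8
Transit Authority: ($1,191,528.8 − $17,000) × 0.0059 = $1,174,528.8 × 0.0059 = $6,929.71992
Kemper CSD: ($1,191,528.8 − $17,000) × 0.00964 = $1,174,528.8 × 0.00964 = $11,322.457632
Ashby Township: ($1,191,528.8 − $17,000) × 0.00313 = $1,174,528.8 × 0.00313 = $3,676.275144
City of Rookery: $1,191,528.8 × 0.01224 = $14,584.312512
Redhawk County: $1,191,528.8 × 0.0083 = $9,889.68904
Total = $46,402.454248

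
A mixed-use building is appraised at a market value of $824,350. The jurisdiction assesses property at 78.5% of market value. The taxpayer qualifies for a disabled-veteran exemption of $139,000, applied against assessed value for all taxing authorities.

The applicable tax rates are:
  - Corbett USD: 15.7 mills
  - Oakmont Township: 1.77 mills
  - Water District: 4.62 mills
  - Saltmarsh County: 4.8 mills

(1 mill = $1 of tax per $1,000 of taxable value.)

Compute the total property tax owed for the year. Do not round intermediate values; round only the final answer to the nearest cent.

$13,663.21

Assessed value = $824,350 × 0.785 = $647,114.75
Taxable value = $647,114.75 − $139,000 = $508,114.75
Corbett USD: $508,114.75 × 0.0157 = $7,977.401575
Oakmont Township: $508,114.75 × 0.00177 = $899.3631075
Water District: $508,114.75 × 0.00462 = $2,347.490145
Saltmarsh County: $508,114.75 × 0.0048 = $2,438.9508
Total = $7,977.401575 + $899.3631075 + $2,347.490145 + $2,438.9508 = $13,663.2056275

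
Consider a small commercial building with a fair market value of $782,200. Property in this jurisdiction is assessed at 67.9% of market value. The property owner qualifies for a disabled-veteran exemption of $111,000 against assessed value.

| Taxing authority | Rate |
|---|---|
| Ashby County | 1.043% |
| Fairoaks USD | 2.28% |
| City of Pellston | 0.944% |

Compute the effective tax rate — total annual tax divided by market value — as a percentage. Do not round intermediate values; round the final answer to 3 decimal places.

Assessed value = $782,200 × 0.679 = $531,113.8
Taxable value = $531,113.8 − $111,000 = $420,113.8
Ashby County: $420,113.8 × 0.01043 = $4,381.786934
Fairoaks USD: $420,113.8 × 0.0228 = $9,578.59464
City of Pellston: $420,113.8 × 0.00944 = $3,965.874272
Total tax = $17,926.255846
Effective rate = $17,926.255846 ÷ $782,200 = 2.292% of market value

2.292%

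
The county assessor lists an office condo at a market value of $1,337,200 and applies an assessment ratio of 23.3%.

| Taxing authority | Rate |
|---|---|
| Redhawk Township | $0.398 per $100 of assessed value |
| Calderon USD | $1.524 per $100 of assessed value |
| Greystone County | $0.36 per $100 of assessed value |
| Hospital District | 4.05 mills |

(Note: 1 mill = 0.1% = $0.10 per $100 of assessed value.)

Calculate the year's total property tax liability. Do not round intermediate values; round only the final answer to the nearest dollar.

Assessed value = $1,337,200 × 0.233 = $311,567.6
Redhawk Township: $311,567.6 × 0.00398 = $1,240.039048
Calderon USD: $311,567.6 × 0.01524 = $4,748.290224
Greystone County: $311,567.6 × 0.0036 = $1,121.64336
Hospital District: $311,567.6 × 0.00405 = $1,261.84878
Total = $8,371.821412

$8,372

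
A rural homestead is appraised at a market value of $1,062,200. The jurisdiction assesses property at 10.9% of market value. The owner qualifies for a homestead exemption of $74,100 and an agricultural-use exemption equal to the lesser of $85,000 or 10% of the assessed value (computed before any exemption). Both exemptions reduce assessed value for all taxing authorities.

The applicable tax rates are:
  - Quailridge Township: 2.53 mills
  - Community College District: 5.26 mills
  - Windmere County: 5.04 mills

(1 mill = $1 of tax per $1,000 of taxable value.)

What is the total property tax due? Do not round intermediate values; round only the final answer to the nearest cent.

Assessed value = $1,062,200 × 0.109 = $115,779.8
Agricultural-use exemption = min($85,000, 10% × $115,779.8) = min($85,000, $11,577.98) = $11,577.98 (percentage binds)
Taxable value = $115,779.8 − $74,100 − $11,577.98 = $30,101.82
Quailridge Township: $30,101.82 × 0.00253 = $76.1576046
Community College District: $30,101.82 × 0.00526 = $158.3355732
Windmere County: $30,101.82 × 0.00504 = $151.7131728
Total = $386.2063506

$386.21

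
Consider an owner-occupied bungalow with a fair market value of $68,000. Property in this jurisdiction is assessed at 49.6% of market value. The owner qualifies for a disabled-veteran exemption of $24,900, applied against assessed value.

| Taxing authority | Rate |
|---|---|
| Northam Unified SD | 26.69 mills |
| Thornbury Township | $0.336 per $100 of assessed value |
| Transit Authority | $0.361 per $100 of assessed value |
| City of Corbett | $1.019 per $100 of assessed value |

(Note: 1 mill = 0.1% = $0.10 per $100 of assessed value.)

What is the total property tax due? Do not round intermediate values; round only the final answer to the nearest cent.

$387.11

Assessed value = $68,000 × 0.496 = $33,728
Taxable value = $33,728 − $24,900 = $8,828
Northam Unified SD: $8,828 × 0.02669 = $235.61932
Thornbury Township: $8,828 × 0.00336 = $29.66208
Transit Authority: $8,828 × 0.00361 = $31.86908
City of Corbett: $8,828 × 0.01019 = $89.95732
Total = $387.1078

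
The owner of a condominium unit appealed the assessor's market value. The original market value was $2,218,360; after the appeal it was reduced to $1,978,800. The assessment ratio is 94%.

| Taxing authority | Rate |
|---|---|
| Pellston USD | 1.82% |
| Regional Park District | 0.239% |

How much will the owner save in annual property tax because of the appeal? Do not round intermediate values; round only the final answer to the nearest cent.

$4,636.59

Old assessed value = $2,218,360 × 0.94 = $2,085,258.4
New assessed value = $1,978,800 × 0.94 = $1,860,072
Combined rate = 0.0182 + 0.00239 = 0.02059
Old tax = $2,085,258.4 × 0.02059 = $42,935.470456
New tax = $1,860,072 × 0.02059 = $38,298.88248
Reduction = $42,935.470456 − $38,298.88248 = $4,636.587976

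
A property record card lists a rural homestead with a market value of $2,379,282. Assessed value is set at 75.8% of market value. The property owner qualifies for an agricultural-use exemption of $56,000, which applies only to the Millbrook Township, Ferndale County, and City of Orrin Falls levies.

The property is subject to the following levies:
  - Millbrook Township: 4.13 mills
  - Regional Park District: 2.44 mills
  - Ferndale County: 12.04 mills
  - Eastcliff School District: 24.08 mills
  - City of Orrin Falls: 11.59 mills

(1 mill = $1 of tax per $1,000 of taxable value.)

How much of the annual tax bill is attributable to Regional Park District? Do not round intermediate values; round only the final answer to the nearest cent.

$4,400.53

Assessed value = $2,379,282 × 0.758 = $1,803,495.756
Regional Park District taxable value = $1,803,495.756 (exemption does not apply)
Regional Park District levy = $1,803,495.756 × 0.00244 = $4,400.52964464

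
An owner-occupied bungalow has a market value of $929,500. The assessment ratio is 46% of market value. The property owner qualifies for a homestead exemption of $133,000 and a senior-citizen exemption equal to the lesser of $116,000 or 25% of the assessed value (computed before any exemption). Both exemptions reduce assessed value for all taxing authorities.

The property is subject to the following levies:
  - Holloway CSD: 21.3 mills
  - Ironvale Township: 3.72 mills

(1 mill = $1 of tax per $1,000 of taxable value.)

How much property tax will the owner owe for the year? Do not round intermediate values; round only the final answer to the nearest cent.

$4,695.69

Assessed value = $929,500 × 0.46 = $427,570
Senior-citizen exemption = min($116,000, 25% × $427,570) = min($116,000, $106,892.5) = $106,892.5 (percentage binds)
Taxable value = $427,570 − $133,000 − $106,892.5 = $187,677.5
Holloway CSD: $187,677.5 × 0.0213 = $3,997.53075
Ironvale Township: $187,677.5 × 0.00372 = $698.1603
Total = $4,695.69105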